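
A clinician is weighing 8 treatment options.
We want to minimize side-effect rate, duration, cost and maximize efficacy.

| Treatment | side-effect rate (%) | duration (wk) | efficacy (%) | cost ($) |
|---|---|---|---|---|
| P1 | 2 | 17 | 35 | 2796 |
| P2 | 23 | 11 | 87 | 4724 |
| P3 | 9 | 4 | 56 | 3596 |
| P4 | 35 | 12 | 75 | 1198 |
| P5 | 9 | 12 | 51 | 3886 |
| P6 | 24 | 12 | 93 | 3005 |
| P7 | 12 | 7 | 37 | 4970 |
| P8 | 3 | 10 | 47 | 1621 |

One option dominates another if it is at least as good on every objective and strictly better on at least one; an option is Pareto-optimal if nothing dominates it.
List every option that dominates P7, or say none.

P3

P3: side-effect rate 9≤12, duration 4≤7, efficacy 56≥37, cost 3596≤4970 — dominates P7.
Others (P1, P2, P4, P5, P6, P8) are each worse than P7 on at least one objective.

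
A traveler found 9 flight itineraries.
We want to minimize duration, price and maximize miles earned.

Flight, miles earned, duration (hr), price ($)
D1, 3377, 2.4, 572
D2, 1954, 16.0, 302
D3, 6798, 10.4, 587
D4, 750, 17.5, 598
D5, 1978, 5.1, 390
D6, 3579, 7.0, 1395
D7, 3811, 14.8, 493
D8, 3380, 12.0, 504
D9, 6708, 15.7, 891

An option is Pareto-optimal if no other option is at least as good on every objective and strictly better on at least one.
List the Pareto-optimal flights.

D1, D2, D3, D5, D6, D7, D8

D1: not dominated (best duration).
D2: not dominated (best price).
D3: not dominated (best miles earned).
D4: dominated by D1 (miles earned 3377≥750, duration 2.4≤17.5, price 572≤598).
D5: not dominated.
D6: not dominated.
D7: not dominated.
D8: not dominated.
D9: dominated by D3 (miles earned 6798≥6708, duration 10.4≤15.7, price 587≤891).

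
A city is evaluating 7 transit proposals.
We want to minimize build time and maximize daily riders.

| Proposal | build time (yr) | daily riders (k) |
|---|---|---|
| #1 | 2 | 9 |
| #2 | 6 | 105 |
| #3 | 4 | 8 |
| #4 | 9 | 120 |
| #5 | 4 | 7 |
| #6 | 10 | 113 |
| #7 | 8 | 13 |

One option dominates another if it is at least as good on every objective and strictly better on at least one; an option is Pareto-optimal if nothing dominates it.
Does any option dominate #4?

#1: worse on daily riders (9 vs 120).
#2: worse on daily riders (105 vs 120).
#3: worse on daily riders (8 vs 120).
#5: worse on daily riders (7 vs 120).
#6: worse on build time (10 vs 9).
#7: worse on daily riders (13 vs 120).
No option is at least as good as #4 on every objective and strictly better on one.

No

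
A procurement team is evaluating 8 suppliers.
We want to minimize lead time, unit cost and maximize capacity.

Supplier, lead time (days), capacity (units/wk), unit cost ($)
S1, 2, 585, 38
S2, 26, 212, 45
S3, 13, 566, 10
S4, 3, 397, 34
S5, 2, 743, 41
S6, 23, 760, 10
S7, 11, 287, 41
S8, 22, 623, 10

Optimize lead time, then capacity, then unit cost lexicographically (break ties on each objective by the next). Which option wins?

First minimize lead time: best is 2, kept {S1, S5}.
Then maximize capacity: best is 743, kept {S5}.

S5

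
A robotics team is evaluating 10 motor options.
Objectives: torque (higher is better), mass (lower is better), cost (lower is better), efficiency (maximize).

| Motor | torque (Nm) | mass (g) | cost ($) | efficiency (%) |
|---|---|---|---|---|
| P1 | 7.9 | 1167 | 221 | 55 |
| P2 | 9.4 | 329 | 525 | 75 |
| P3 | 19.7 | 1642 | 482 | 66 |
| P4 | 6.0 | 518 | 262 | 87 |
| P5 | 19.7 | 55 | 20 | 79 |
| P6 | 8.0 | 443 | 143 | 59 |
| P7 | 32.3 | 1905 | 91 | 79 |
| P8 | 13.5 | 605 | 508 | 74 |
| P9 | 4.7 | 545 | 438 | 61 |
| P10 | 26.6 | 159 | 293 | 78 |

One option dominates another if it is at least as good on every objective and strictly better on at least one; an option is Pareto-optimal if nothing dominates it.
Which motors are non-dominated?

P4, P5, P7, P10

P1: dominated by P5 (torque 19.7≥7.9, mass 55≤1167, cost 20≤221, efficiency 79≥55).
P2: dominated by P5 (torque 19.7≥9.4, mass 55≤329, cost 20≤525, efficiency 79≥75).
P3: dominated by P5 (torque 19.7≥19.7, mass 55≤1642, cost 20≤482, efficiency 79≥66).
P4: not dominated (best efficiency).
P5: not dominated (best mass).
P6: dominated by P5 (torque 19.7≥8.0, mass 55≤443, cost 20≤143, efficiency 79≥59).
P7: not dominated (best torque).
P8: dominated by P5 (torque 19.7≥13.5, mass 55≤605, cost 20≤508, efficiency 79≥74).
P9: dominated by P4 (torque 6.0≥4.7, mass 518≤545, cost 262≤438, efficiency 87≥61).
P10: not dominated.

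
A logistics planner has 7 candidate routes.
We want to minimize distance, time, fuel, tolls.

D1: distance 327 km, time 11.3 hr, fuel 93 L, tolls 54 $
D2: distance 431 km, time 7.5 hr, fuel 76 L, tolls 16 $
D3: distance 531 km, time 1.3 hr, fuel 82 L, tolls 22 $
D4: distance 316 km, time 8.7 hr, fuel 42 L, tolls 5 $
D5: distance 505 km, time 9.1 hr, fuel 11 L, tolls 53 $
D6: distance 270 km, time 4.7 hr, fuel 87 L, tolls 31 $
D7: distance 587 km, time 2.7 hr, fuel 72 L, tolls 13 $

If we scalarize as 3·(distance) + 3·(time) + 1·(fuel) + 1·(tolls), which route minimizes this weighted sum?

D1: 3·327 + 3·11.3 + 1·93 + 1·54 = 1161.9
D2: 3·431 + 3·7.5 + 1·76 + 1·16 = 1407.5
D3: 3·531 + 3·1.3 + 1·82 + 1·22 = 1700.9
D4: 3·316 + 3·8.7 + 1·42 + 1·5 = 1021.1
D5: 3·505 + 3·9.1 + 1·11 + 1·53 = 1606.3
D6: 3·270 + 3·4.7 + 1·87 + 1·31 = 942.1
D7: 3·587 + 3·2.7 + 1·72 + 1·13 = 1854.1
Lowest: D6 at 942.1.

D6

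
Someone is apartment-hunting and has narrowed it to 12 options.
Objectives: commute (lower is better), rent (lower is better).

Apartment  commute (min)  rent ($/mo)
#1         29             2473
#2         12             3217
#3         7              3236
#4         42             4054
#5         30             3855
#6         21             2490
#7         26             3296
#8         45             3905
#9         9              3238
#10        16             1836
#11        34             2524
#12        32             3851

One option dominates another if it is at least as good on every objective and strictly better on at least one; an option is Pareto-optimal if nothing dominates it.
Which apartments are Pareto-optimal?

#2, #3, #10

#1: dominated by #10 (commute 16≤29, rent 1836≤2473).
#2: not dominated.
#3: not dominated (best commute).
#4: dominated by #1 (commute 29≤42, rent 2473≤4054).
#5: dominated by #1 (commute 29≤30, rent 2473≤3855).
#6: dominated by #10 (commute 16≤21, rent 1836≤2490).
#7: dominated by #2 (commute 12≤26, rent 3217≤3296).
#8: dominated by #1 (commute 29≤45, rent 2473≤3905).
#9: dominated by #3 (commute 7≤9, rent 3236≤3238).
#10: not dominated (best rent).
#11: dominated by #1 (commute 29≤34, rent 2473≤2524).
#12: dominated by #1 (commute 29≤32, rent 2473≤3851).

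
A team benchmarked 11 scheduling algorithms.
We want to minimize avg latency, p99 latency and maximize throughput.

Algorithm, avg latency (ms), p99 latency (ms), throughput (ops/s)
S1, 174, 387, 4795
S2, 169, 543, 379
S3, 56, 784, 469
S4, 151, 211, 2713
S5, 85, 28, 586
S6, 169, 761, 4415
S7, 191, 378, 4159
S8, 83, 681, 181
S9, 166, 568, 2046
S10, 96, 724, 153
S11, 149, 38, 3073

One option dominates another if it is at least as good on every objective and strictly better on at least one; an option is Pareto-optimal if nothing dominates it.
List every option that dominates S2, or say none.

S4, S5, S11

S4: avg latency 151≤169, p99 latency 211≤543, throughput 2713≥379 — dominates S2.
S5: avg latency 85≤169, p99 latency 28≤543, throughput 586≥379 — dominates S2.
S11: avg latency 149≤169, p99 latency 38≤543, throughput 3073≥379 — dominates S2.
Others (S1, S3, S6, S7, S8, S9, S10) are each worse than S2 on at least one objective.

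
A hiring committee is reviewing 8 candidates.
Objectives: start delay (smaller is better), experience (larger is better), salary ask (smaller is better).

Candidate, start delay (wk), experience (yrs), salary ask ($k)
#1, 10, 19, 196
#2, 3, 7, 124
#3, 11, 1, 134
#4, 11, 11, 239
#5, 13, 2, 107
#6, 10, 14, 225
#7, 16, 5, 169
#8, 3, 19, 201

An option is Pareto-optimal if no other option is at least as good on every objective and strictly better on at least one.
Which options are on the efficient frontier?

#1: not dominated.
#2: not dominated.
#3: dominated by #2 (start delay 3≤11, experience 7≥1, salary ask 124≤134).
#4: dominated by #1 (start delay 10≤11, experience 19≥11, salary ask 196≤239).
#5: not dominated (best salary ask).
#6: dominated by #1 (start delay 10≤10, experience 19≥14, salary ask 196≤225).
#7: dominated by #2 (start delay 3≤16, experience 7≥5, salary ask 124≤169).
#8: not dominated.

#1, #2, #5, #8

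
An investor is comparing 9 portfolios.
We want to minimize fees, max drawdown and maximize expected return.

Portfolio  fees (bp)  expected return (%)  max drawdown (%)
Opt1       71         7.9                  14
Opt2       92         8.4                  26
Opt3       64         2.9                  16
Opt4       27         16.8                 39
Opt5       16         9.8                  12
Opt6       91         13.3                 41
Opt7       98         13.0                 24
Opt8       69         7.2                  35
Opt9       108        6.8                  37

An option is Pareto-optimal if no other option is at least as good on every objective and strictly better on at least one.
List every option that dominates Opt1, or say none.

Opt5: fees 16≤71, expected return 9.8≥7.9, max drawdown 12≤14 — dominates Opt1.
Others (Opt2, Opt3, Opt4, Opt6, Opt7, Opt8, Opt9) are each worse than Opt1 on at least one objective.

Opt5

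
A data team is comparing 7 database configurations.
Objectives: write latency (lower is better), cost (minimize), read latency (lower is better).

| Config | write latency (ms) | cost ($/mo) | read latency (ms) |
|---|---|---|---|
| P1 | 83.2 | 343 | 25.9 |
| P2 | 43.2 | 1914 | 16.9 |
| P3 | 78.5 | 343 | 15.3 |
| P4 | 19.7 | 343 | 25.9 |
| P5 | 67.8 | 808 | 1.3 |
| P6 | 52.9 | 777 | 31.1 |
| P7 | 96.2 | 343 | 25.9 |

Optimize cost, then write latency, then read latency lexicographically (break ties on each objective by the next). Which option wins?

P4

First minimize cost: best is 343, kept {P1, P3, P4, P7}.
Then minimize write latency: best is 19.7, kept {P4}.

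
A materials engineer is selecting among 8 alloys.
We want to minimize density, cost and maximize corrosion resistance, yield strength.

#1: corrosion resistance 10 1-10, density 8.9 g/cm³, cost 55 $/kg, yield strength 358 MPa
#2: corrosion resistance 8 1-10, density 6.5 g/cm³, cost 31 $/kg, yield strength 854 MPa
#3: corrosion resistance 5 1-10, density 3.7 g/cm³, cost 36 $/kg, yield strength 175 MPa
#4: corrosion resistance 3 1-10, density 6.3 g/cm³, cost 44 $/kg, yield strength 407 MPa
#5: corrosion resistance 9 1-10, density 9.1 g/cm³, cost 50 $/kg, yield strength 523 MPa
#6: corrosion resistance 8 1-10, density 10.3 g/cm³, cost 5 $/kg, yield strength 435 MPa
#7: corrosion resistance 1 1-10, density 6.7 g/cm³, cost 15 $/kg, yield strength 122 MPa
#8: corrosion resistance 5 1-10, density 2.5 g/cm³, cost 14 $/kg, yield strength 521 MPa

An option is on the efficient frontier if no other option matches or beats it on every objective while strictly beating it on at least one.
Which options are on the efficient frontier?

#1: not dominated (best corrosion resistance).
#2: not dominated (best yield strength).
#3: dominated by #8 (corrosion resistance 5≥5, density 2.5≤3.7, cost 14≤36, yield strength 521≥175).
#4: dominated by #8 (corrosion resistance 5≥3, density 2.5≤6.3, cost 14≤44, yield strength 521≥407).
#5: not dominated.
#6: not dominated (best cost).
#7: dominated by #8 (corrosion resistance 5≥1, density 2.5≤6.7, cost 14≤15, yield strength 521≥122).
#8: not dominated (best density).

#1, #2, #5, #6, #8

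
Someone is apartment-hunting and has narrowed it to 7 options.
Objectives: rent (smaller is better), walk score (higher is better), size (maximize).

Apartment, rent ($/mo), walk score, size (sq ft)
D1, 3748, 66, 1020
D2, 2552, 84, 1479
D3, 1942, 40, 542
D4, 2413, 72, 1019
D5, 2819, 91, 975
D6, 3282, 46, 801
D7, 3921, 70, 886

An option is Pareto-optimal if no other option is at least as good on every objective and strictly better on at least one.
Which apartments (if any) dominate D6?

D2, D4, D5

D2: rent 2552≤3282, walk score 84≥46, size 1479≥801 — dominates D6.
D4: rent 2413≤3282, walk score 72≥46, size 1019≥801 — dominates D6.
D5: rent 2819≤3282, walk score 91≥46, size 975≥801 — dominates D6.
Others (D1, D3, D7) are each worse than D6 on at least one objective.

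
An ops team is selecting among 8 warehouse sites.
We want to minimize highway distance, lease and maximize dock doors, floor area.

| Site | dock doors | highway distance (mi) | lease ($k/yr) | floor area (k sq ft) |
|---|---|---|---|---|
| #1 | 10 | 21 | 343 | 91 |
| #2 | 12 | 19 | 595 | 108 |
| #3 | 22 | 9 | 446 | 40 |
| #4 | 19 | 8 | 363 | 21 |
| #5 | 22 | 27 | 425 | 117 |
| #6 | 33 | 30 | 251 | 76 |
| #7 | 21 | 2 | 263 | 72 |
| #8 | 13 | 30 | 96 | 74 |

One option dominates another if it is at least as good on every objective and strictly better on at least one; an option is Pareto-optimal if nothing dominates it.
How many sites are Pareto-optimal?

7

#1: not dominated.
#2: not dominated.
#3: not dominated.
#4: dominated by #7 (dock doors 21≥19, highway distance 2≤8, lease 263≤363, floor area 72≥21).
#5: not dominated (best floor area).
#6: not dominated (best dock doors).
#7: not dominated (best highway distance).
#8: not dominated (best lease).
Pareto-optimal: #1, #2, #3, #5, #6, #7, #8 → 7.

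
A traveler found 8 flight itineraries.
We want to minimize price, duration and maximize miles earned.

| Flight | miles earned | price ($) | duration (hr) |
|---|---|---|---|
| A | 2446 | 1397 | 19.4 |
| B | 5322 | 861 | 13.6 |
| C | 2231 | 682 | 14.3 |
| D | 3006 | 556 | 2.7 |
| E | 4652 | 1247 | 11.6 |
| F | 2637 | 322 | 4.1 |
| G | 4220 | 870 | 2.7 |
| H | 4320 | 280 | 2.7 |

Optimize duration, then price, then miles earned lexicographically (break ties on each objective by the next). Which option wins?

First minimize duration: best is 2.7, kept {D, G, H}.
Then minimize price: best is 280, kept {H}.

H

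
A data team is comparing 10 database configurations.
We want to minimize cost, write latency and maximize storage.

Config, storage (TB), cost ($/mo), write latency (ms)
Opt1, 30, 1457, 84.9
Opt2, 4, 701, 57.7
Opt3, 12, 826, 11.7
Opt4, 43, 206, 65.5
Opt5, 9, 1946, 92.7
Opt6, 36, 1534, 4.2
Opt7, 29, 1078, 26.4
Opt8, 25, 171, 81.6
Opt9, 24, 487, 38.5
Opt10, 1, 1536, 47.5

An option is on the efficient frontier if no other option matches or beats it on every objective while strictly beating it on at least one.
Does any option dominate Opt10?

Yes

Opt3 vs Opt10: storage 12≥1, cost 826≤1536, write latency 11.7≤47.5 — Opt3 is at least as good on every objective and strictly better on at least one, so Opt3 dominates Opt10.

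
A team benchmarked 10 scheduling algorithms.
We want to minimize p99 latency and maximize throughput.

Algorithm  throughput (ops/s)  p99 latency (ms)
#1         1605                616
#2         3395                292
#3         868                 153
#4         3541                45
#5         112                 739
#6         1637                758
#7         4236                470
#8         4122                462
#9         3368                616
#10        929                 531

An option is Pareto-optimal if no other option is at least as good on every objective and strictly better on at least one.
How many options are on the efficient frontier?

#1: dominated by #2 (throughput 3395≥1605, p99 latency 292≤616).
#2: dominated by #4 (throughput 3541≥3395, p99 latency 45≤292).
#3: dominated by #4 (throughput 3541≥868, p99 latency 45≤153).
#4: not dominated (best p99 latency).
#5: dominated by #1 (throughput 1605≥112, p99 latency 616≤739).
#6: dominated by #2 (throughput 3395≥1637, p99 latency 292≤758).
#7: not dominated (best throughput).
#8: not dominated.
#9: dominated by #2 (throughput 3395≥3368, p99 latency 292≤616).
#10: dominated by #2 (throughput 3395≥929, p99 latency 292≤531).
Pareto-optimal: #4, #7, #8 → 3.

3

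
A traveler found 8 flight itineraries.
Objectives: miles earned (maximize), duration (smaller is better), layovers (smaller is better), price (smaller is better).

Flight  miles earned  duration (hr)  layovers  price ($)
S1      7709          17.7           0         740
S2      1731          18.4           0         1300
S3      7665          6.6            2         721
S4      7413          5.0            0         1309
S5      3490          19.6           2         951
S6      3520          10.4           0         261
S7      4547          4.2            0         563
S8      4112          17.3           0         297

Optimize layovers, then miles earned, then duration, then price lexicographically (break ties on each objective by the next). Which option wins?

S1

First minimize layovers: best is 0, kept {S1, S2, S4, S6, S7, S8}.
Then maximize miles earned: best is 7709, kept {S1}.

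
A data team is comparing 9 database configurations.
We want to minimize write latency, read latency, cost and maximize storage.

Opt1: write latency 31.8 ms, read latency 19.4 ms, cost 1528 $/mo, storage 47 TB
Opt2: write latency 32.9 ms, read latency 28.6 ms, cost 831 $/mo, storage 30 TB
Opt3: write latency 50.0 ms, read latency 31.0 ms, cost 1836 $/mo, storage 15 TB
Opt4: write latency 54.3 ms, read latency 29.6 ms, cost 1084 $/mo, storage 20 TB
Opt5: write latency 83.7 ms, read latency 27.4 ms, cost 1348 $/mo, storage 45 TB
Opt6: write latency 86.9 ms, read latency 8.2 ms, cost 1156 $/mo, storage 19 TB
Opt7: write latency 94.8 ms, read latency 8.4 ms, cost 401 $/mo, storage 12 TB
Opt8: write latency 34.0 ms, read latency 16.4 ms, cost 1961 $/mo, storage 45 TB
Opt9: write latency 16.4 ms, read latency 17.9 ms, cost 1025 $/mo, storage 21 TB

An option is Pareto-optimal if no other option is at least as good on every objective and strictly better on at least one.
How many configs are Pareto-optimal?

Opt1: not dominated (best storage).
Opt2: not dominated.
Opt3: dominated by Opt1 (write latency 31.8≤50.0, read latency 19.4≤31.0, cost 1528≤1836, storage 47≥15).
Opt4: dominated by Opt2 (write latency 32.9≤54.3, read latency 28.6≤29.6, cost 831≤1084, storage 30≥20).
Opt5: not dominated.
Opt6: not dominated (best read latency).
Opt7: not dominated (best cost).
Opt8: not dominated.
Opt9: not dominated (best write latency).
Pareto-optimal: Opt1, Opt2, Opt5, Opt6, Opt7, Opt8, Opt9 → 7.

7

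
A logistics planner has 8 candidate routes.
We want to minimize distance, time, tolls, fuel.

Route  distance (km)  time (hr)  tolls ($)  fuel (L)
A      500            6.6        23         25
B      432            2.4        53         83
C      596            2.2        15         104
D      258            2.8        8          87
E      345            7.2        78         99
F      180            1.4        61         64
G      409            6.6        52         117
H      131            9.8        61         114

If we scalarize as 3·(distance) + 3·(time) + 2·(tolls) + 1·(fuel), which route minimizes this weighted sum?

A: 3·500 + 3·6.6 + 2·23 + 1·25 = 1590.8
B: 3·432 + 3·2.4 + 2·53 + 1·83 = 1492.2
C: 3·596 + 3·2.2 + 2·15 + 1·104 = 1928.6
D: 3·258 + 3·2.8 + 2·8 + 1·87 = 885.4
E: 3·345 + 3·7.2 + 2·78 + 1·99 = 1311.6
F: 3·180 + 3·1.4 + 2·61 + 1·64 = 730.2
G: 3·409 + 3·6.6 + 2·52 + 1·117 = 1467.8
H: 3·131 + 3·9.8 + 2·61 + 1·114 = 658.4
Lowest: H at 658.4.

H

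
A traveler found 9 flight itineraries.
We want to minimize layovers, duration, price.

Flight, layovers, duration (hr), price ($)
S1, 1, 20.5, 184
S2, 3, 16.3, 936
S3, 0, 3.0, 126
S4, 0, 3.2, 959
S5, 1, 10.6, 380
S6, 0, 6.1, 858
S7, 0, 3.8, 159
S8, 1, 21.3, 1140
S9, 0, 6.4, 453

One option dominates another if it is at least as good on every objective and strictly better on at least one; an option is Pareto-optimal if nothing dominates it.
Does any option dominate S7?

Yes

S3 vs S7: layovers 0≤0, duration 3.0≤3.8, price 126≤159 — S3 is at least as good on every objective and strictly better on at least one, so S3 dominates S7.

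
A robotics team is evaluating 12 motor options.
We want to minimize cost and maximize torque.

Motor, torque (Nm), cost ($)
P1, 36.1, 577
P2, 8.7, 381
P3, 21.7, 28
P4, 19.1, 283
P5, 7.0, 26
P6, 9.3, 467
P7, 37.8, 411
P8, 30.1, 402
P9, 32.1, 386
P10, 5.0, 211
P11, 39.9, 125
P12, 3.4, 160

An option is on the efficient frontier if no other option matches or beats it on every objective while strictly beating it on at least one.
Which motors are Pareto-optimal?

P3, P5, P11

P1: dominated by P7 (torque 37.8≥36.1, cost 411≤577).
P2: dominated by P3 (torque 21.7≥8.7, cost 28≤381).
P3: not dominated.
P4: dominated by P3 (torque 21.7≥19.1, cost 28≤283).
P5: not dominated (best cost).
P6: dominated by P3 (torque 21.7≥9.3, cost 28≤467).
P7: dominated by P11 (torque 39.9≥37.8, cost 125≤411).
P8: dominated by P9 (torque 32.1≥30.1, cost 386≤402).
P9: dominated by P11 (torque 39.9≥32.1, cost 125≤386).
P10: dominated by P3 (torque 21.7≥5.0, cost 28≤211).
P11: not dominated (best torque).
P12: dominated by P3 (torque 21.7≥3.4, cost 28≤160).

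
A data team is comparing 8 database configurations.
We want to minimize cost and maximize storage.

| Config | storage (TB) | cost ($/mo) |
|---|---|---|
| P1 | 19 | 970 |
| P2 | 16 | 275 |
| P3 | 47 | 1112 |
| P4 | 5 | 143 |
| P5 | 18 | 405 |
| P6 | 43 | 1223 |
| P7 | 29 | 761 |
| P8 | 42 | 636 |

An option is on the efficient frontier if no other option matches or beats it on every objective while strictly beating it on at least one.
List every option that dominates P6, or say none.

P3

P3: storage 47≥43, cost 1112≤1223 — dominates P6.
Others (P1, P2, P4, P5, P7, P8) are each worse than P6 on at least one objective.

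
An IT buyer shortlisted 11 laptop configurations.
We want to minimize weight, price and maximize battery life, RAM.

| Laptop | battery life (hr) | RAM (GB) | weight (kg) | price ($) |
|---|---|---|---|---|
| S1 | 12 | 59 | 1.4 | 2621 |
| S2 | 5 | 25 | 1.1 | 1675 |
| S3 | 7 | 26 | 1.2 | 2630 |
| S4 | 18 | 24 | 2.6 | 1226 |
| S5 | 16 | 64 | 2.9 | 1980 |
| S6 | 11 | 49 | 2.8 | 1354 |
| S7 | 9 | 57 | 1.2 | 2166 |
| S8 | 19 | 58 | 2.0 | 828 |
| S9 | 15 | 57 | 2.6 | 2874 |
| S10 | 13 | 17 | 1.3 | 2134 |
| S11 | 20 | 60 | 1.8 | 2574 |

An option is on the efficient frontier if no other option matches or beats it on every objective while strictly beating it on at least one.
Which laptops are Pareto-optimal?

S1, S2, S5, S7, S8, S10, S11

S1: not dominated.
S2: not dominated (best weight).
S3: dominated by S7 (battery life 9≥7, RAM 57≥26, weight 1.2≤1.2, price 2166≤2630).
S4: dominated by S8 (battery life 19≥18, RAM 58≥24, weight 2.0≤2.6, price 828≤1226).
S5: not dominated (best RAM).
S6: dominated by S8 (battery life 19≥11, RAM 58≥49, weight 2.0≤2.8, price 828≤1354).
S7: not dominated.
S8: not dominated (best price).
S9: dominated by S8 (battery life 19≥15, RAM 58≥57, weight 2.0≤2.6, price 828≤2874).
S10: not dominated.
S11: not dominated (best battery life).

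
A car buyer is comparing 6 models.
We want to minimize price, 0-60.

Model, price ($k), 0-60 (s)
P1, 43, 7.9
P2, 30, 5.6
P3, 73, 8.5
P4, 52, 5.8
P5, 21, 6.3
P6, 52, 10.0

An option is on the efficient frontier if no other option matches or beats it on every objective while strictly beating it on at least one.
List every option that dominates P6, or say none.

P1: price 43≤52, 0-60 7.9≤10.0 — dominates P6.
P2: price 30≤52, 0-60 5.6≤10.0 — dominates P6.
P4: price 52≤52, 0-60 5.8≤10.0 — dominates P6.
P5: price 21≤52, 0-60 6.3≤10.0 — dominates P6.
Others (P3) are each worse than P6 on at least one objective.

P1, P2, P4, P5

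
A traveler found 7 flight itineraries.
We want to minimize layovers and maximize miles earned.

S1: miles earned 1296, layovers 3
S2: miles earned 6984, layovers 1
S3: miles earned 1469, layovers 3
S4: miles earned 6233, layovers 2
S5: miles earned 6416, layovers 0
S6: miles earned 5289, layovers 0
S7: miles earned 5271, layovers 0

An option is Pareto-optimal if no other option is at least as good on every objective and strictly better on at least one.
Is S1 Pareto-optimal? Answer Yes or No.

No

S2 vs S1: miles earned 6984≥1296, layovers 1≤3 — S2 is at least as good on every objective and strictly better on at least one, so S2 dominates S1.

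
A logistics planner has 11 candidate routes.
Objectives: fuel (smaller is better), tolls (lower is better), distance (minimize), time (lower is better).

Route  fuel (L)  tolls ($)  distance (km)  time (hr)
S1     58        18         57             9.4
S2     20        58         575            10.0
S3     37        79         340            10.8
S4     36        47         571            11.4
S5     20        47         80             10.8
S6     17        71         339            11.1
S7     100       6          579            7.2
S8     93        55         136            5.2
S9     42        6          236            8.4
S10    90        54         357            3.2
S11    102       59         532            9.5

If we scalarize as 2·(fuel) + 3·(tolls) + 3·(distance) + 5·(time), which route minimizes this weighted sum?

S1: 2·58 + 3·18 + 3·57 + 5·9.4 = 388.0
S2: 2·20 + 3·58 + 3·575 + 5·10.0 = 1989.0
S3: 2·37 + 3·79 + 3·340 + 5·10.8 = 1385.0
S4: 2·36 + 3·47 + 3·571 + 5·11.4 = 1983.0
S5: 2·20 + 3·47 + 3·80 + 5·10.8 = 475.0
S6: 2·17 + 3·71 + 3·339 + 5·11.1 = 1319.5
S7: 2·100 + 3·6 + 3·579 + 5·7.2 = 1991.0
S8: 2·93 + 3·55 + 3·136 + 5·5.2 = 785.0
S9: 2·42 + 3·6 + 3·236 + 5·8.4 = 852.0
S10: 2·90 + 3·54 + 3·357 + 5·3.2 = 1429.0
S11: 2·102 + 3·59 + 3·532 + 5·9.5 = 2024.5
Lowest: S1 at 388.0.

S1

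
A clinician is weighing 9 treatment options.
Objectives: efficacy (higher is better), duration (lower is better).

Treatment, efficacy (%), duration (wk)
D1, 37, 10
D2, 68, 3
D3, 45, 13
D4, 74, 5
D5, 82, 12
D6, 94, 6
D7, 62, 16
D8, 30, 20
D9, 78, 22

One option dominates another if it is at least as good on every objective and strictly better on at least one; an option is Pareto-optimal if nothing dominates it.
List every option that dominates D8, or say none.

D1, D2, D3, D4, D5, D6, D7

D1: efficacy 37≥30, duration 10≤20 — dominates D8.
D2: efficacy 68≥30, duration 3≤20 — dominates D8.
D3: efficacy 45≥30, duration 13≤20 — dominates D8.
D4: efficacy 74≥30, duration 5≤20 — dominates D8.
D5: efficacy 82≥30, duration 12≤20 — dominates D8.
D6: efficacy 94≥30, duration 6≤20 — dominates D8.
D7: efficacy 62≥30, duration 16≤20 — dominates D8.
Others (D9) are each worse than D8 on at least one objective.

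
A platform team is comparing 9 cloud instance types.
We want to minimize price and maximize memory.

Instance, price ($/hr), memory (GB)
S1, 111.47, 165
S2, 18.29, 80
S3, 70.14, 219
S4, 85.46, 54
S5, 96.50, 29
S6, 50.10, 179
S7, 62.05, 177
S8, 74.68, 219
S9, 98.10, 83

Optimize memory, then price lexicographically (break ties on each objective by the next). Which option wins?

First maximize memory: best is 219, kept {S3, S8}.
Then minimize price: best is 70.14, kept {S3}.

S3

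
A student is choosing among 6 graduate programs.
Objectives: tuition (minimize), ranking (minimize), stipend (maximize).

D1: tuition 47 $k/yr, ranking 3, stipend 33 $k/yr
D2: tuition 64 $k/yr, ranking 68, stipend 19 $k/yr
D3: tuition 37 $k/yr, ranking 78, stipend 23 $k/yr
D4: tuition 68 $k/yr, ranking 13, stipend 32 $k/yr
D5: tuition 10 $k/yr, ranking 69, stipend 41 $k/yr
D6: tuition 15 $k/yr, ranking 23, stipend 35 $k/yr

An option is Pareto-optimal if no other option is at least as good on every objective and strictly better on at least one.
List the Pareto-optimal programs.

D1: not dominated (best ranking).
D2: dominated by D1 (tuition 47≤64, ranking 3≤68, stipend 33≥19).
D3: dominated by D5 (tuition 10≤37, ranking 69≤78, stipend 41≥23).
D4: dominated by D1 (tuition 47≤68, ranking 3≤13, stipend 33≥32).
D5: not dominated (best tuition).
D6: not dominated.

D1, D5, D6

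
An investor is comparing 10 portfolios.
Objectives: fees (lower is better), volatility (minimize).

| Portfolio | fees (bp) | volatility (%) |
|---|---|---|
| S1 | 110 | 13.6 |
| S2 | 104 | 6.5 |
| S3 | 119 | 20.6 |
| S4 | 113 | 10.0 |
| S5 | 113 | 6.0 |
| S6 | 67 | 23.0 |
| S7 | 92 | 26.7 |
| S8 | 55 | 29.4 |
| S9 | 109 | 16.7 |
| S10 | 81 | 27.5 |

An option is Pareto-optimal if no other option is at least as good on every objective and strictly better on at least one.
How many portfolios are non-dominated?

4

S1: dominated by S2 (fees 104≤110, volatility 6.5≤13.6).
S2: not dominated.
S3: dominated by S1 (fees 110≤119, volatility 13.6≤20.6).
S4: dominated by S2 (fees 104≤113, volatility 6.5≤10.0).
S5: not dominated (best volatility).
S6: not dominated.
S7: dominated by S6 (fees 67≤92, volatility 23.0≤26.7).
S8: not dominated (best fees).
S9: dominated by S2 (fees 104≤109, volatility 6.5≤16.7).
S10: dominated by S6 (fees 67≤81, volatility 23.0≤27.5).
Pareto-optimal: S2, S5, S6, S8 → 4.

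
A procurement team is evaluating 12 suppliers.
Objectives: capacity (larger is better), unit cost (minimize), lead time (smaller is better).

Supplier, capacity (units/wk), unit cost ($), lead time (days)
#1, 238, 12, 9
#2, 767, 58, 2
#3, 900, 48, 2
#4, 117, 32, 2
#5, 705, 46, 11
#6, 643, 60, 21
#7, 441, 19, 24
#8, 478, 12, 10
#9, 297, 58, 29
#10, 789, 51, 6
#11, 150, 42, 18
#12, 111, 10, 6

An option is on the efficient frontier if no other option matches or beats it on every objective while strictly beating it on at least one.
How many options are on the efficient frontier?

#1: not dominated.
#2: dominated by #3 (capacity 900≥767, unit cost 48≤58, lead time 2≤2).
#3: not dominated (best capacity).
#4: not dominated.
#5: not dominated.
#6: dominated by #2 (capacity 767≥643, unit cost 58≤60, lead time 2≤21).
#7: dominated by #8 (capacity 478≥441, unit cost 12≤19, lead time 10≤24).
#8: not dominated.
#9: dominated by #2 (capacity 767≥297, unit cost 58≤58, lead time 2≤29).
#10: dominated by #3 (capacity 900≥789, unit cost 48≤51, lead time 2≤6).
#11: dominated by #1 (capacity 238≥150, unit cost 12≤42, lead time 9≤18).
#12: not dominated (best unit cost).
Pareto-optimal: #1, #3, #4, #5, #8, #12 → 6.

6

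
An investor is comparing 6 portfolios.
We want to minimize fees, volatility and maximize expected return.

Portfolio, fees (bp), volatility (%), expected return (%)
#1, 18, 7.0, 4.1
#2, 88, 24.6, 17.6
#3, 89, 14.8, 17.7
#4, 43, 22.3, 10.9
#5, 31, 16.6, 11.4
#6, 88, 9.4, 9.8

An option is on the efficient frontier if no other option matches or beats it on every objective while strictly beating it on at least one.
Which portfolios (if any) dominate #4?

#5

#5: fees 31≤43, volatility 16.6≤22.3, expected return 11.4≥10.9 — dominates #4.
Others (#1, #2, #3, #6) are each worse than #4 on at least one objective.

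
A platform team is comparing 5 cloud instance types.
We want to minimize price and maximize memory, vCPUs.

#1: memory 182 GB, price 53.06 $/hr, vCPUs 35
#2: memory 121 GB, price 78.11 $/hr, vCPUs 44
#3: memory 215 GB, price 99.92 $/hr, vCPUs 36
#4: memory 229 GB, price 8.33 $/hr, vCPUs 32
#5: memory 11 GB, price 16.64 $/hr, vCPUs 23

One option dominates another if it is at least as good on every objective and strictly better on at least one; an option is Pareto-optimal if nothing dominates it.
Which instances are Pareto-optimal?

#1, #2, #3, #4

#1: not dominated.
#2: not dominated (best vCPUs).
#3: not dominated.
#4: not dominated (best memory).
#5: dominated by #4 (memory 229≥11, price 8.33≤16.64, vCPUs 32≥23).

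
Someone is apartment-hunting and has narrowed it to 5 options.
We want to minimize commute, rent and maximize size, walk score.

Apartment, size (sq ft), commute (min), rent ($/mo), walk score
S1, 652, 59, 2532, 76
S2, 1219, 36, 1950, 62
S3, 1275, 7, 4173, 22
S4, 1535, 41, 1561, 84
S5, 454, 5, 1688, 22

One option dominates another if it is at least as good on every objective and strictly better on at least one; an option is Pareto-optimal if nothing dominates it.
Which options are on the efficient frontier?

S2, S3, S4, S5

S1: dominated by S4 (size 1535≥652, commute 41≤59, rent 1561≤2532, walk score 84≥76).
S2: not dominated.
S3: not dominated.
S4: not dominated (best size).
S5: not dominated (best commute).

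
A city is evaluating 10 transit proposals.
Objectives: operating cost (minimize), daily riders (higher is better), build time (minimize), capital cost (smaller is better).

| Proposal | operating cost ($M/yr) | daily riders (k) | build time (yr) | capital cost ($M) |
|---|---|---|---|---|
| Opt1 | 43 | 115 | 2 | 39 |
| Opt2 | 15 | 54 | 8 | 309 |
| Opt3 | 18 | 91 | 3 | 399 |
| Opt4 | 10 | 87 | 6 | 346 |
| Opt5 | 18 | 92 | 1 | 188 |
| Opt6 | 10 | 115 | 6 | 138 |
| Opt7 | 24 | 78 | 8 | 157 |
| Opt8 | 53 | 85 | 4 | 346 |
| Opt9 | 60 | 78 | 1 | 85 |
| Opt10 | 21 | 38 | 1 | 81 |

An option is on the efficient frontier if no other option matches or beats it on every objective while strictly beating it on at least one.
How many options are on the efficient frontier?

5

Opt1: not dominated (best capital cost).
Opt2: dominated by Opt6 (operating cost 10≤15, daily riders 115≥54, build time 6≤8, capital cost 138≤309).
Opt3: dominated by Opt5 (operating cost 18≤18, daily riders 92≥91, build time 1≤3, capital cost 188≤399).
Opt4: dominated by Opt6 (operating cost 10≤10, daily riders 115≥87, build time 6≤6, capital cost 138≤346).
Opt5: not dominated.
Opt6: not dominated.
Opt7: dominated by Opt6 (operating cost 10≤24, daily riders 115≥78, build time 6≤8, capital cost 138≤157).
Opt8: dominated by Opt1 (operating cost 43≤53, daily riders 115≥85, build time 2≤4, capital cost 39≤346).
Opt9: not dominated.
Opt10: not dominated.
Pareto-optimal: Opt1, Opt5, Opt6, Opt9, Opt10 → 5.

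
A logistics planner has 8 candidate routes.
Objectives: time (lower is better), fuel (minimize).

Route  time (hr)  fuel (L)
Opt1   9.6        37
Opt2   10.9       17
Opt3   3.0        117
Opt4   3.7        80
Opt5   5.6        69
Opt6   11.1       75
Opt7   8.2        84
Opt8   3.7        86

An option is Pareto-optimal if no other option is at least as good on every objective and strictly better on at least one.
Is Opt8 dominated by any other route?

Opt4 vs Opt8: time 3.7≤3.7, fuel 80≤86 — Opt4 is at least as good on every objective and strictly better on at least one, so Opt4 dominates Opt8.

Yes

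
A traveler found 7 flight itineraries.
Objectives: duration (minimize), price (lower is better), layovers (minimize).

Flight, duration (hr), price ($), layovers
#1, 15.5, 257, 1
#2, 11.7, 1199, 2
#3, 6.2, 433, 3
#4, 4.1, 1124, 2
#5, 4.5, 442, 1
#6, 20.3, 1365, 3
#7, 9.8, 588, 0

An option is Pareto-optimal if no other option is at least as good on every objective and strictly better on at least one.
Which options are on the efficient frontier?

#1, #3, #4, #5, #7

#1: not dominated (best price).
#2: dominated by #4 (duration 4.1≤11.7, price 1124≤1199, layovers 2≤2).
#3: not dominated.
#4: not dominated (best duration).
#5: not dominated.
#6: dominated by #1 (duration 15.5≤20.3, price 257≤1365, layovers 1≤3).
#7: not dominated (best layovers).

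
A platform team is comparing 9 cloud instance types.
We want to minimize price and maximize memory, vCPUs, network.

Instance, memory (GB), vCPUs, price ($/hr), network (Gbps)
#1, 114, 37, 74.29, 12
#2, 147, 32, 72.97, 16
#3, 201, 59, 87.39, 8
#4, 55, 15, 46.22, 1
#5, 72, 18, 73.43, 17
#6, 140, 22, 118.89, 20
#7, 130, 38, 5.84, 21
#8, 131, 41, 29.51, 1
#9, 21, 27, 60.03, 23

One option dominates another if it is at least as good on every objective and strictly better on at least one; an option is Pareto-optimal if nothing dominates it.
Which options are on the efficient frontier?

#1: dominated by #7 (memory 130≥114, vCPUs 38≥37, price 5.84≤74.29, network 21≥12).
#2: not dominated.
#3: not dominated (best memory).
#4: dominated by #7 (memory 130≥55, vCPUs 38≥15, price 5.84≤46.22, network 21≥1).
#5: dominated by #7 (memory 130≥72, vCPUs 38≥18, price 5.84≤73.43, network 21≥17).
#6: not dominated.
#7: not dominated (best price).
#8: not dominated.
#9: not dominated (best network).

#2, #3, #6, #7, #8, #9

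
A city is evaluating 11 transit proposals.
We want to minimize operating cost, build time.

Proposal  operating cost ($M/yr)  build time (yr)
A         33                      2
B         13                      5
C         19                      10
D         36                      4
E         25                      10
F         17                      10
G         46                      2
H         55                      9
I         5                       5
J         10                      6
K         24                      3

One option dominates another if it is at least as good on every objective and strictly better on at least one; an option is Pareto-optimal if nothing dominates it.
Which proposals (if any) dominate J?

I

I: operating cost 5≤10, build time 5≤6 — dominates J.
Others (A, B, C, D, E, F, G, H, K) are each worse than J on at least one objective.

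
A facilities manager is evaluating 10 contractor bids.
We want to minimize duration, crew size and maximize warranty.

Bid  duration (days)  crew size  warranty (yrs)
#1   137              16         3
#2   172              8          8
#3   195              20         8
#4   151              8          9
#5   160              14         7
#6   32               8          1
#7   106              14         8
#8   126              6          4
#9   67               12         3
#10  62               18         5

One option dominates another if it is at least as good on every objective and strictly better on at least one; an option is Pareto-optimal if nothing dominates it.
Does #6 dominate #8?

No

#6 vs #8: #6 is worse on crew size (8 vs 6), so it does not dominate #8.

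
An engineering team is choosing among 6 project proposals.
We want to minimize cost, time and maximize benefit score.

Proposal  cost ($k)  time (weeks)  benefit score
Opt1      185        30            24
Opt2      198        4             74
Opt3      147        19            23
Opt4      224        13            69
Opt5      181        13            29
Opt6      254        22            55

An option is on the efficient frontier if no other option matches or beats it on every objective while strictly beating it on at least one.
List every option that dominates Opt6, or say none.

Opt2, Opt4

Opt2: cost 198≤254, time 4≤22, benefit score 74≥55 — dominates Opt6.
Opt4: cost 224≤254, time 13≤22, benefit score 69≥55 — dominates Opt6.
Others (Opt1, Opt3, Opt5) are each worse than Opt6 on at least one objective.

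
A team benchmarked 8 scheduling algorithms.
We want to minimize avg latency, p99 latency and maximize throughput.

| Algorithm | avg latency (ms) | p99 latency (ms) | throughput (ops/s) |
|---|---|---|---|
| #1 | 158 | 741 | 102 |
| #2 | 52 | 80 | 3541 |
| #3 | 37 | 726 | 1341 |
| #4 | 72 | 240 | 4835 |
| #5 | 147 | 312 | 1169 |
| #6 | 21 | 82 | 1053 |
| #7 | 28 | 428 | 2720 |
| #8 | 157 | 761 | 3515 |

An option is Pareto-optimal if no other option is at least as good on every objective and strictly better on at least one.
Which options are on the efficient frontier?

#1: dominated by #2 (avg latency 52≤158, p99 latency 80≤741, throughput 3541≥102).
#2: not dominated (best p99 latency).
#3: dominated by #7 (avg latency 28≤37, p99 latency 428≤726, throughput 2720≥1341).
#4: not dominated (best throughput).
#5: dominated by #2 (avg latency 52≤147, p99 latency 80≤312, throughput 3541≥1169).
#6: not dominated (best avg latency).
#7: not dominated.
#8: dominated by #2 (avg latency 52≤157, p99 latency 80≤761, throughput 3541≥3515).

#2, #4, #6, #7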